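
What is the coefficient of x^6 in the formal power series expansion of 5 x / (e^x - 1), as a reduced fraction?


The exponential generating function for Bernoulli numbers is
x / (e^x - 1) = sum_{k>=0} B_k x^k / k!.
So the coefficient of x^6 in 5 x / (e^x - 1) is 5 B_6 / 6!.
Computing: B_6 = 1/42, 6! = 720, giving
5 * 1/42 / 720 = 1/6048.

1/6048


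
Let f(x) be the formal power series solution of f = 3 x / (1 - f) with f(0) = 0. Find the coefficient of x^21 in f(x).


Apply Lagrange inversion: f = 3 x * phi(f) with phi(t) = 1/(1 - t), so
[x^n] f = 3^n * (1/n) [t^(n-1)] phi(t)^n = 3^n * (1/n) [t^(n-1)] (1 - t)^(-n) = 3^n * (1/n) C(2n - 2, n - 1) = 3^n * C_{n-1}.
For n = 21: C_20 = C(40, 20) / 21 = 137846528820/21 = 6564120420.
With the 3^21 = 10460353203 factor, the coefficient is 10460353203 * 6564120420 = 68663018060224705260.

68663018060224705260


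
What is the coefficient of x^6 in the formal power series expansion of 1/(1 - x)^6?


The negative binomial / multiset identity is
1/(1 - x)^r = sum_{k>=0} C(k + r - 1, r - 1) x^k.
Here r = 6 and k = 6, so the coefficient is
C(6 + 5, 5) = C(11, 5)
= 462

462


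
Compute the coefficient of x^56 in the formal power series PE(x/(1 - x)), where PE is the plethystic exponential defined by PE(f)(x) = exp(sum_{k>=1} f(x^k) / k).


For f(x) = x/(1 - x) we have
sum_{k>=1} f(x^k) / k = sum_{k>=1} (1/k) * x^k / (1 - x^k) = sum_{k, m >= 1} x^(k m) / k,
which after exponentiating simplifies to
PE(x/(1 - x)) = prod_{k>=1} 1 / (1 - x^k).
This is the generating function for the partition function p(n), so the coefficient of x^56 is p(56).
Computing p(56) by dynamic programming over parts 1, 2, ..., 56: p(56) = 526823.

526823


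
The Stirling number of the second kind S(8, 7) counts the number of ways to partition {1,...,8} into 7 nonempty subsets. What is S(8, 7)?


Using the explicit formula S(n,k) = (1/k!) sum_{j=0}^{k} (-1)^(k-j) C(k,j) j^n:
S(8, 7) = 28
Equivalently, S(n,k) is n! times the coefficient of x^n in the EGF (e^x - 1)^k / k!.

28


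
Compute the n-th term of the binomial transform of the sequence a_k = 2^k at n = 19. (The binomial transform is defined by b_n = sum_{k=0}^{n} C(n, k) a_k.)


With a_k = 2^k, b_n = sum_{k=0}^{n} C(n, k) 2^k = (1 + 2)^n by the binomial theorem.
For n = 19: (1 + 2)^19 = 3^19 = 1162261467.

1162261467


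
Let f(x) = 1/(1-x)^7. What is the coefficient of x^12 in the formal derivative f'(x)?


Differentiate: d/dx [ 1/(1-x)^r ] = r / (1-x)^(r+1).
Here r = 7, so f'(x) = 7 / (1-x)^8.
The expansion of 1/(1-x)^(r+1) has coefficient of x^n equal to C(n+r, r).
So the coefficient of x^12 in f'(x) is
7 * C(19, 7) = 7 * 50388 = 352716

352716


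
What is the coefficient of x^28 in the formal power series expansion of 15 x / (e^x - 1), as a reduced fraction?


The exponential generating function for Bernoulli numbers is
x / (e^x - 1) = sum_{k>=0} B_k x^k / k!.
So the coefficient of x^28 in 15 x / (e^x - 1) is 15 B_28 / 28!.
Computing: B_28 = -23749461029/870, 28! = 304888344611713860501504000000, giving
15 * -23749461029/870 / 304888344611713860501504000000 = -3392780147/2526217712497057701298176000000.

-3392780147/2526217712497057701298176000000


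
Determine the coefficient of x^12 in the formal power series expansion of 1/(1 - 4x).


The geometric series identity gives 1/(1 - c x) = sum_{k>=0} c^k x^k, so the coefficient of x^k is c^k.
Here c = 4 and k = 12.
Computing: 4^12 = 16777216

16777216


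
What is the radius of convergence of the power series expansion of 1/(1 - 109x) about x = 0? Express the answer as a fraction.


Expanding 1/(1 - 109x) = sum_{k>=0} 109^k x^k, the series converges when |109x| < 1, i.e., |x| < 1/109.
So the radius of convergence is 1/109 = 1/109.

1/109


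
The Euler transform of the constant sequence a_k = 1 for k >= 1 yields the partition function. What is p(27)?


The Euler transform converts the sequence a_k = 1 into the number of integer partitions.
Using the recurrence or dynamic programming:
p(27) = 3010

3010


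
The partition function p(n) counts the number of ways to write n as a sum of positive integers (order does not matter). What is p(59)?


Using the generating function prod_{k>=1} 1/(1-x^k), we compute p(59).
By dynamic programming over parts 1 through 59:
p(59) = 831820

831820


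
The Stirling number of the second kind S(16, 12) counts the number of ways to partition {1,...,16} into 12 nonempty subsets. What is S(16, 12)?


Using the explicit formula S(n,k) = (1/k!) sum_{j=0}^{k} (-1)^(k-j) C(k,j) j^n:
S(16, 12) = 2757118
Equivalently, S(n,k) is n! times the coefficient of x^n in the EGF (e^x - 1)^k / k!.

2757118


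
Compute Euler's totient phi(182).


phi(n) counts integers in [1, n] coprime to n. Using the multiplicative formula phi(n) = n * prod_{p | n} (1 - 1/p):
182 = 2 * 7 * 13, so
phi(182) = 182 * (1 - 1/2) * (1 - 1/7) * (1 - 1/13) = 72.

72


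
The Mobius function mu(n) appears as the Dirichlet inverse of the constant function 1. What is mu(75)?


75 has a squared prime factor, so mu(75) = 0.
Factorization reveals a repeated prime.

0


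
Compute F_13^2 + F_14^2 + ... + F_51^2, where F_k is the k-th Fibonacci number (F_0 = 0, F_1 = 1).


There is a standard identity sum_{k=0}^{N} F_k^2 = F_N * F_{N+1} (proved inductively from the telescoping relation F_k^2 = F_k F_{k+1} - F_{k-1} F_k). Then
sum_{k=13}^{51} F_k^2 = F_51 F_52 - F_12 F_13.
Computing: F_51 = 20365011074, F_52 = 32951280099, F_12 = 144, F_13 = 233.
Sum = 20365011074 * 32951280099 - 144 * 233 = 671053184118610782774.

671053184118610782774


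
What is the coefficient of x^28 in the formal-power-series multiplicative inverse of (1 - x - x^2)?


Let the inverse be f(x) = sum_{k>=0} a_k x^k. From f(x) * (1 - x - x^2) = 1 and matching coefficients:
 x^0: a_0 = 1.
 x^1: a_1 - a_0 = 0, so a_1 = 1.
 x^k (k >= 2): a_k - a_{k-1} - a_{k-2} = 0, i.e. a_k = a_{k-1} + a_{k-2}.
This is the Fibonacci-type recurrence shifted so that a_0 = a_1 = 1.
Iterating: a_0=1, a_1=1, a_2=2, a_3=3, a_4=5, a_5=8, a_6=13, a_7=21, a_8=34, a_9=55, ...
a_28 = 514229.

514229


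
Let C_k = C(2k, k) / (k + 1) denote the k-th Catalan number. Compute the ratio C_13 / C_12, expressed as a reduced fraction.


Using C_k = (2k)! / (k! (k+1)!), the ratio C_{k+1}/C_k simplifies to
C_{k+1}/C_k = [(2k+2)! / ((k+1)! (k+2)!)] * [k! (k+1)! / (2k)!]
 = (2k+2)(2k+1) / ((k+1)(k+2)) = 2(2k+1) / (k+2).
For k = 12: 2(2*12 + 1) / (12 + 2) = 50/14 = 25/7.

25/7


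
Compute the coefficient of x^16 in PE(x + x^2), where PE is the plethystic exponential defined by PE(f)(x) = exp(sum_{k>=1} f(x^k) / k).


With f(x) = x + x^2, the exponent is sum_{k>=1} (x^k + x^(2k)) / k = -ln(1 - x) - ln(1 - x^2). Exponentiating:
PE(x + x^2) = 1 / ((1 - x)(1 - x^2)).
This is the generating function for partitions of n into parts of size 1 or 2. The number of 2's can be any j in 0..8, and the rest are 1's, so
[x^16] = floor(16/2) + 1 = 9.

9


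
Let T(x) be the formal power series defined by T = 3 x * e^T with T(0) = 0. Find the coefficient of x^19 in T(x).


Apply the Lagrange inversion formula: if T = 3 x * phi(T) with phi(t) = e^t, then
[x^n] T = 3^n * (1/n) [t^(n-1)] phi(t)^n = 3^n * (1/n) [t^(n-1)] e^(n t) = 3^n * (1/n) * n^(n-1) / (n-1)! = 3^n * n^(n-1) / n!.
When c = 1 this is the Cayley count of rooted labeled trees on n vertices, divided by n!.
For n = 19: 3^19 * 19^18 / 19! = 1162261467 * 104127350297911241532841/121645100408832000 = 970834090696004352832536033/975822848000.

970834090696004352832536033/975822848000


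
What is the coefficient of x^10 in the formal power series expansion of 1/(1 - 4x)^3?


The general identity 1/(1 - c x)^r = sum_{k>=0} c^k C(k + r - 1, r - 1) x^k follows by substituting y = c x into 1/(1 - y)^r = sum_{k>=0} C(k + r - 1, r - 1) y^k.
For c = 4, r = 3, k = 10:
4^10 * C(12, 2) = 1048576 * 66 = 69206016.

69206016


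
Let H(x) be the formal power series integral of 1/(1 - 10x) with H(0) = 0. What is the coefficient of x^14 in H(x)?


1/(1 - 10x) = sum_{k>=0} 10^k x^k. Integrating termwise with H(0) = 0:
H(x) = sum_{k>=0} 10^k x^(k+1) / (k+1) = sum_{m>=1} 10^(m-1) x^m / m.
For m = 14: 10^13/14 = 10000000000000/14 = 5000000000000/7.

5000000000000/7


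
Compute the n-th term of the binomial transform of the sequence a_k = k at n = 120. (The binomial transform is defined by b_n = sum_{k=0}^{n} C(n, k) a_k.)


With a_k = k, b_n = sum_{k=0}^{n} C(n, k) k. Using k * C(n, k) = n * C(n-1, k-1) gives b_n = n * sum_{k>=1} C(n-1, k-1) = n * 2^(n-1).
For n = 120: 120 * 2^119 = 120 * 664613997892457936451903530140172288 = 79753679747094952374228423616820674560.

79753679747094952374228423616820674560


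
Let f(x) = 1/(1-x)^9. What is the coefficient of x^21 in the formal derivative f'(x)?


Differentiate: d/dx [ 1/(1-x)^r ] = r / (1-x)^(r+1).
Here r = 9, so f'(x) = 9 / (1-x)^10.
The expansion of 1/(1-x)^(r+1) has coefficient of x^n equal to C(n+r, r).
So the coefficient of x^21 in f'(x) is
9 * C(30, 9) = 9 * 14307150 = 128764350

128764350


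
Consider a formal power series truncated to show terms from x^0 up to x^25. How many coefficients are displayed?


From x^0 to x^25 inclusive, the count is 25 - 0 + 1 = 26.

26


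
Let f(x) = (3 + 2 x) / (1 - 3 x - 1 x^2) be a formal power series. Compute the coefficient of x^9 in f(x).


Write f(x) = sum_{k>=0} a_k x^k. Multiplying both sides by 1 - 3 x - 1 x^2 gives
(1 - 3 x - 1 x^2) sum_{k>=0} a_k x^k = 3 + 2 x.
Matching coefficients:
 x^0: a_0 = 3
 x^1: a_1 - 3 a_0 = 2  =>  a_1 = 3*3 + 2 = 11
 x^k (k >= 2): a_k = 3 a_{k-1} + 1 a_{k-2}.
Iterating: a_2 = 36, a_3 = 119, a_4 = 393, a_5 = 1298, a_6 = 4287, a_7 = 14159, a_8 = 46764, a_9 = 154451.
So the coefficient of x^9 is 154451.

154451


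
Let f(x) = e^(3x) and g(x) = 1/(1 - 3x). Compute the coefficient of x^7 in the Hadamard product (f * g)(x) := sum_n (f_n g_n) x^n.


Expanding: f_k = 3^k/k! (from e^(3x)) and g_k = 3^k (from 1/(1 - 3x)). So the Hadamard coefficient (f * g)_k = 3^k 3^k / k! = (9)^k / k!.
For k = 7: 9^7/7! = 4782969/5040 = 531441/560.

531441/560


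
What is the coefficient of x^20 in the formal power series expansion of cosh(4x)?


The Maclaurin series is cosh(t) = sum_{m>=0} t^(2m) / (2m)!, so substituting t = 4x, only even powers of x are nonzero, with coefficient of x^(2m) equal to 4^(2m) / (2m)!.
For x^20 the coefficient is 4^20/20! = 1099511627776/2432902008176640000 = 4194304/9280784638125.

4194304/9280784638125


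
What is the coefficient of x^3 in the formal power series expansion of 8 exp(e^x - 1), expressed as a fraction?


exp(e^x - 1) is the exponential generating function for the Bell numbers Bell_k: exp(e^x - 1) = sum_{k>=0} Bell_k x^k / k!.
So the coefficient of x^3 in 8 exp(e^x - 1) is 8 Bell_3 / 3!.
Computing: Bell_3 = 5 and 3! = 6, giving
8 * 5/6 = 20/3.

20/3


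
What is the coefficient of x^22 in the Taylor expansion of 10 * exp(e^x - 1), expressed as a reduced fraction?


exp(e^x - 1) = sum_{k>=0} Bell_k x^k / k!, where Bell_k is the k-th Bell number.
So the coefficient of x^22 is 10 * Bell_22 / 22!.
Computing: Bell_22 = 4506715738447323 and 22! = 1124000727777607680000, giving
10 * 4506715738447323/1124000727777607680000 = 88366975263673/2203922995642368000.

88366975263673/2203922995642368000


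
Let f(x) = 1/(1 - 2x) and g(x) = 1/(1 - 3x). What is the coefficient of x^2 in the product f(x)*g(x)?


The coefficient of x^n in f*g is the Cauchy product: sum_{k=0}^{n} a^k * b^(n-k).
With a=2, b=3, n=2:
sum_{k=0}^{2} 2^k * 3^(2-k)
= 19

19


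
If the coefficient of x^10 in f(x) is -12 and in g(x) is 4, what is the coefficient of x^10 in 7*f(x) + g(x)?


Scalar multiplication scales coefficients: 7 * -12 = -84.
Then add the g coefficient: -84 + 4
= -80

-80


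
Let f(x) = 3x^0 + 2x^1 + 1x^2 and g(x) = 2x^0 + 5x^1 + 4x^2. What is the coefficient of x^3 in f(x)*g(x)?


Cauchy product at x^3:
2*4 + 1*5
= 13

13


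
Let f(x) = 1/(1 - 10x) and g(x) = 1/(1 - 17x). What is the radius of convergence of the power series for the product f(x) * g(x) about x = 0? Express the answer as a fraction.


The radius of 1/(1 - 10x) is 1/10 (nearest singularity at x = 1/10), and the radius of 1/(1 - 17x) is 1/17.
The product f(x)*g(x) = 1/((1 - 10x)(1 - 17x)) has singularities at both 1/10 and 1/17, so its radius of convergence is the distance to the nearest one:
min(1/10, 1/17) = 1/17.

1/17


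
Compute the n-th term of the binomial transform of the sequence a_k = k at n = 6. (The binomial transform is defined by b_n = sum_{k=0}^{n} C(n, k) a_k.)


With a_k = k, b_n = sum_{k=0}^{n} C(n, k) k. Using k * C(n, k) = n * C(n-1, k-1) gives b_n = n * sum_{k>=1} C(n-1, k-1) = n * 2^(n-1).
For n = 6: 6 * 2^5 = 6 * 32 = 192.

192


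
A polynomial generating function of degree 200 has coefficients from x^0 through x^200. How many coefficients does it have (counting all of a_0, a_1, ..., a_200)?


A polynomial of degree 200 takes the form a_0 + a_1 x + ... + a_200 x^200.
The number of coefficients is 200 + 1 = 201.

201


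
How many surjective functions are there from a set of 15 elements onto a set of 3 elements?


By inclusion-exclusion on which target elements are missed, the number of surjections from an n-set onto a k-set is
surj(n, k) = sum_{j=0}^{k} (-1)^j C(k, j) (k - j)^n.
Equivalently surj(n, k) = k! * S(n, k), where S(n, k) is the Stirling number of the second kind.
For n = 15, k = 3:
S(15, 3) = 2375101, so
surj = 3! * 2375101 = 6 * 2375101 = 14250606.

14250606


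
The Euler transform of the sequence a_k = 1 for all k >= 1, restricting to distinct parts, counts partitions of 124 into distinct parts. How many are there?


Partitions of 124 into distinct parts can be computed via generating function.
Product (1+x)(1+x^2)(1+x^3)...
The coefficient of x^124 = 2974400

2974400


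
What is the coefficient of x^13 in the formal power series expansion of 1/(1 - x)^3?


The expansion 1/(1 - x)^r = sum_{k>=0} C(k + r - 1, r - 1) x^k follows from the multiset / negative-binomial theorem (or from repeated differentiation of the geometric series).
For r = 3 and k = 13:
C(15, 2) = 1307674368000 / (2 * 6227020800) = 105.

105


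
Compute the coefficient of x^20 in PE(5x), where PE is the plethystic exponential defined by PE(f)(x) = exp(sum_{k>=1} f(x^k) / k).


With f(x) = 5x, the exponent is sum_{k>=1} 5 x^k / k = 5 * (-ln(1 - x)). Exponentiating:
PE(5x) = exp(-5 ln(1 - x)) = 1/(1 - x)^5.
By the negative binomial expansion, [x^n] 1/(1 - x)^5 = C(n + 4, 4).
For n = 20: C(24, 4) = 10626.

10626


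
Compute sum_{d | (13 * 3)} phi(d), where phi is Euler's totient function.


First, 13 * 3 = 39. One classical identity is sum_{d | n} phi(d) = n (each k in [1, n] has a unique gcd with n, and among the k's with gcd(k, n) = n/d there are phi(d) of them). So the sum equals 39. We also verify directly:
Divisors of 39: 1, 3, 13, 39.
phi values: 1, 2, 12, 24.
Sum = 39.

39


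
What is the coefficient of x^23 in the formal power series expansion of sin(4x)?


The Maclaurin series is sin(t) = sum_{k>=0} (-1)^k t^(2k+1) / (2k+1)!, so substituting t = 4x, only odd powers of x are nonzero, with coefficient of x^(2k+1) equal to (-1)^k 4^(2k+1) / (2k+1)!.
Write 23 = 2*11 + 1, giving the coefficient (-1)^11 * 4^23 / 23! = -70368744177664/25852016738884976640000 = -134217728/49308808782358125.

-134217728/49308808782358125


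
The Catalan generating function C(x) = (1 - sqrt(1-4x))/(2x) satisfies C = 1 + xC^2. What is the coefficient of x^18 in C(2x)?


Substituting x -> 2x scales the n-th coefficient by 2^n, so [x^18] C(2x) = 2^18 * C_18.
C_18 = C(2*18, 18)/(19) = 9075135300/19 = 477638700.
So 2^18 * 477638700 = 262144 * 477638700 = 125210119372800.

125210119372800


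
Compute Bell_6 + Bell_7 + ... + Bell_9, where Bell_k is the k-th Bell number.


Recall Bell_k counts set partitions of a k-set (with Bell_0 = 1 by convention).
Bell_6 through Bell_9: 203, 877, 4140, 21147
Sum = 203 + 877 + 4140 + 21147 = 26367.

26367


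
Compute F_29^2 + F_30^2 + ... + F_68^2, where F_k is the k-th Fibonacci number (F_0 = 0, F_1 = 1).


There is a standard identity sum_{k=0}^{N} F_k^2 = F_N * F_{N+1} (proved inductively from the telescoping relation F_k^2 = F_k F_{k+1} - F_{k-1} F_k). Then
sum_{k=29}^{68} F_k^2 = F_68 F_69 - F_28 F_29.
Computing: F_68 = 72723460248141, F_69 = 117669030460994, F_28 = 317811, F_29 = 514229.
Sum = 72723460248141 * 117669030460994 - 317811 * 514229 = 8557299059167389443433879435.

8557299059167389443433879435


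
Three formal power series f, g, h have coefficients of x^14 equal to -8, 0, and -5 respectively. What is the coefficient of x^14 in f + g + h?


Series addition is componentwise:
-8 + 0 + -5
= -13

-13


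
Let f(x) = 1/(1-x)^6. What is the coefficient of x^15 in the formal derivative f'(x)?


Differentiate: d/dx [ 1/(1-x)^r ] = r / (1-x)^(r+1).
Here r = 6, so f'(x) = 6 / (1-x)^7.
The expansion of 1/(1-x)^(r+1) has coefficient of x^n equal to C(n+r, r).
So the coefficient of x^15 in f'(x) is
6 * C(21, 6) = 6 * 54264 = 325584

325584


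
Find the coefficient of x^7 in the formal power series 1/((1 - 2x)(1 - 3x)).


By partial fractions or Cauchy convolution:
The coefficient equals sum_{k=0}^{7} 2^k * 3^(7-k).
= 6305

6305


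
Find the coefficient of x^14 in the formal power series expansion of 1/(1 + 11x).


Write 1/(1 + c x) = 1/(1 - (-c) x) and apply the geometric-series identity
1/(1 - y) = sum_{k>=0} y^k to get 1/(1 + c x) = sum_{k>=0} (-c)^k x^k.
So the coefficient of x^k is (-c)^k = (-1)^k * c^k.
Here c = 11 and k = 14:
(-11)^14 = 1 * 379749833583241 = 379749833583241

379749833583241


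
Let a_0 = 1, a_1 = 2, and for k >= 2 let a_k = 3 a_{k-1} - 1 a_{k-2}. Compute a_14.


Iterating the recurrence forward:
a_0 = 1
a_1 = 2
a_2 = 3*2 - 1*1 = 5
a_3 = 3*5 - 1*2 = 13
a_4 = 3*13 - 1*5 = 34
a_5 = 3*34 - 1*13 = 89
a_6 = 3*89 - 1*34 = 233
a_7 = 3*233 - 1*89 = 610
a_8 = 3*610 - 1*233 = 1597
a_9 = 3*1597 - 1*610 = 4181
a_10 = 3*4181 - 1*1597 = 10946
a_11 = 3*10946 - 1*4181 = 28657
a_12 = 3*28657 - 1*10946 = 75025
a_13 = 3*75025 - 1*28657 = 196418
a_14 = 3*196418 - 1*75025 = 514229
So a_14 = 514229.

514229


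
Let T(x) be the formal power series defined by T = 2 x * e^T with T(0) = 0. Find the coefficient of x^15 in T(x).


Apply the Lagrange inversion formula: if T = 2 x * phi(T) with phi(t) = e^t, then
[x^n] T = 2^n * (1/n) [t^(n-1)] phi(t)^n = 2^n * (1/n) [t^(n-1)] e^(n t) = 2^n * (1/n) * n^(n-1) / (n-1)! = 2^n * n^(n-1) / n!.
When c = 1 this is the Cayley count of rooted labeled trees on n vertices, divided by n!.
For n = 15: 2^15 * 15^14 / 15! = 32768 * 29192926025390625/1307674368000 = 5125781250000/7007.

5125781250000/7007


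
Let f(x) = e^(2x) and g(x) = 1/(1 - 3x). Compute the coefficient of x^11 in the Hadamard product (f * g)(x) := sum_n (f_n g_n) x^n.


Expanding: f_k = 2^k/k! (from e^(2x)) and g_k = 3^k (from 1/(1 - 3x)). So the Hadamard coefficient (f * g)_k = 2^k 3^k / k! = (6)^k / k!.
For k = 11: 6^11/11! = 362797056/39916800 = 17496/1925.

17496/1925


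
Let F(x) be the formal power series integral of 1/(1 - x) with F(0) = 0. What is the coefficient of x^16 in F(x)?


1/(1 - x) = sum_{k>=0} x^k. Integrating termwise and using F(0) = 0 gives
F(x) = sum_{k>=0} x^(k+1) / (k+1) = sum_{m>=1} x^m / m = -ln(1 - x).
So the coefficient of x^16 is 1/16 = 1/16.

1/16


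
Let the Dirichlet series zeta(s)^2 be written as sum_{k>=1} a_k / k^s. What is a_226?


The Dirichlet convolution of the constant function 1 with itself gives (1 * 1)(k) = sum_{d | k} 1 = d(k), the number of positive divisors of k.
Since zeta(s) = sum_{k>=1} 1/k^s, we have zeta(s)^2 = sum_{k>=1} d(k)/k^s, so a_k = d(k).
For k = 226: the divisors are 1, 2, 113, 226.
Count = 4.

4


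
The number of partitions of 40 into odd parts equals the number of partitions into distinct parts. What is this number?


Computing partitions of 40 into odd parts (1, 3, 5, ...):
Using the generating function prod_{k>=0} 1/(1-x^(2k+1)),
the count is 1113

1113


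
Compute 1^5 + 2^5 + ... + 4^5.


This power sum has a closed form given by Faulhaber's formula
sum_{k=1}^{m} k^p = (1 / (p + 1)) * sum_{j=0}^{p} C(p + 1, j) B_j m^(p + 1 - j),
but for small m direct computation is fastest:
1 + 32 + 243 + 1024 = 1300.

1300


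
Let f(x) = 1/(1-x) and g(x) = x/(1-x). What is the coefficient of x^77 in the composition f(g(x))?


First simplify the composition: f(g(x)) = 1/(1 - x/(1-x)) = (1-x)/((1-x) - x) = (1-x)/(1-2x).
Now extract the coefficient. Write (1-x)/(1-2x) = 1/(1-2x) - x/(1-2x).
The coefficient of x^n in 1/(1-2x) is 2^n, and in x/(1-2x) is 2^(n-1) (for n >= 1).
So the coefficient of x^77 is 2^77 - 2^76 = 151115727451828646838272 - 75557863725914323419136 = 75557863725914323419136.

75557863725914323419136


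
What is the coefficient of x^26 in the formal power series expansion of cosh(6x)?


The Maclaurin series is cosh(t) = sum_{m>=0} t^(2m) / (2m)!, so substituting t = 6x, only even powers of x are nonzero, with coefficient of x^(2m) equal to 6^(2m) / (2m)!.
For x^26 the coefficient is 6^26/26! = 170581728179578208256/403291461126605635584000000 = 344373768/814172781296875.

344373768/814172781296875


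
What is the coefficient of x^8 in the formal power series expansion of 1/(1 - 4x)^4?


The general identity 1/(1 - c x)^r = sum_{k>=0} c^k C(k + r - 1, r - 1) x^k follows by substituting y = c x into 1/(1 - y)^r = sum_{k>=0} C(k + r - 1, r - 1) y^k.
For c = 4, r = 4, k = 8:
4^8 * C(11, 3) = 65536 * 165 = 10813440.

10813440


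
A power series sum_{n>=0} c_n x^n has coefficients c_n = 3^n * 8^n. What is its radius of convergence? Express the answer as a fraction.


By the root test (Cauchy-Hadamard), the radius is R = 1 / limsup_n |c_n|^(1/n).
Here |c_n|^(1/n) = (3^n * 8^n)^(1/n) = 3 * 8 = 24 for all n.
So R = 1/24 = 1/24.

1/24


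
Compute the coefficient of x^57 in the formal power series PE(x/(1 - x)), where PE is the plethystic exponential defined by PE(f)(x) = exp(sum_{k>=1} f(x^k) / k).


For f(x) = x/(1 - x) we have
sum_{k>=1} f(x^k) / k = sum_{k>=1} (1/k) * x^k / (1 - x^k) = sum_{k, m >= 1} x^(k m) / k,
which after exponentiating simplifies to
PE(x/(1 - x)) = prod_{k>=1} 1 / (1 - x^k).
This is the generating function for the partition function p(n), so the coefficient of x^57 is p(57).
Computing p(57) by dynamic programming over parts 1, 2, ..., 57: p(57) = 614154.

614154


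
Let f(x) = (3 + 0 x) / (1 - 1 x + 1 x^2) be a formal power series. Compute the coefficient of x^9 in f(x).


Write f(x) = sum_{k>=0} a_k x^k. Multiplying both sides by 1 - 1 x + 1 x^2 gives
(1 - 1 x + 1 x^2) sum_{k>=0} a_k x^k = 3 + 0 x.
Matching coefficients:
 x^0: a_0 = 3
 x^1: a_1 - 1 a_0 = 0  =>  a_1 = 1*3 + 0 = 3
 x^k (k >= 2): a_k = 1 a_{k-1} - 1 a_{k-2}.
Iterating: a_2 = 0, a_3 = -3, a_4 = -3, a_5 = 0, a_6 = 3, a_7 = 3, a_8 = 0, a_9 = -3.
So the coefficient of x^9 is -3.

-3


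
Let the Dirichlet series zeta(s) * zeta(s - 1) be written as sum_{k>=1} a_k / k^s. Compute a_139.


Convolution gives a_k = sum_{d | k} d * 1 = sum_{d | k} d = sigma(k), the sum of positive divisors of k.
For k = 139, the divisors are 1, 139, so
sigma(139) = 1 + 139 = 140.

140


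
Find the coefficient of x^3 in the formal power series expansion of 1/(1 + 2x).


Write 1/(1 + c x) = 1/(1 - (-c) x) and apply the geometric-series identity
1/(1 - y) = sum_{k>=0} y^k to get 1/(1 + c x) = sum_{k>=0} (-c)^k x^k.
So the coefficient of x^k is (-c)^k = (-1)^k * c^k.
Here c = 2 and k = 3:
(-2)^3 = -1 * 8 = -8

-8


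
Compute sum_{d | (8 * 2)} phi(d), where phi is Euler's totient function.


First, 8 * 2 = 16. One classical identity is sum_{d | n} phi(d) = n (each k in [1, n] has a unique gcd with n, and among the k's with gcd(k, n) = n/d there are phi(d) of them). So the sum equals 16. We also verify directly:
Divisors of 16: 1, 2, 4, 8, 16.
phi values: 1, 1, 2, 4, 8.
Sum = 16.

16


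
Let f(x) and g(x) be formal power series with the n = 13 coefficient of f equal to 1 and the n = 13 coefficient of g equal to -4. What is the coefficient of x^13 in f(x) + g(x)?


Addition of formal power series is termwise.
The coefficient of x^13 in f + g = 1 + -4
= -3

-3


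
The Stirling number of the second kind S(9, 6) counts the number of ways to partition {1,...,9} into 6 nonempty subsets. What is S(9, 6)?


Using the explicit formula S(n,k) = (1/k!) sum_{j=0}^{k} (-1)^(k-j) C(k,j) j^n:
S(9, 6) = 2646
Equivalently, S(n,k) is n! times the coefficient of x^n in the EGF (e^x - 1)^k / k!.

2646


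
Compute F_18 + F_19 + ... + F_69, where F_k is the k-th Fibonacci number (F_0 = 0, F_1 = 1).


Use the identity sum_{k=0}^{N} F_k = F_{N+2} - 1 (which follows from F_{k+2} - F_{k+1} = F_k). Then
sum_{k=18}^{69} F_k = (F_{71} - 1) - (F_{19} - 1) = F_{71} - F_{19}.
Computing: F_{71} = 308061521170129, F_{19} = 4181, so
Sum = 308061521170129 - 4181 = 308061521165948.

308061521165948


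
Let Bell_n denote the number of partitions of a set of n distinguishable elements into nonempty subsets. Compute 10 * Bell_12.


Bell_12 can be computed from the Bell triangle or from Dobinski's identity Bell_n = (1/e) * sum_{k>=0} k^n / k!.
Computing Bell_12 = 4213597.
Then 10 * 4213597 = 42135970.

42135970


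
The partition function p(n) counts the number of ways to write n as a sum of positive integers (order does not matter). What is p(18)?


Using the generating function prod_{k>=1} 1/(1-x^k), we compute p(18).
By dynamic programming over parts 1 through 18:
p(18) = 385

385


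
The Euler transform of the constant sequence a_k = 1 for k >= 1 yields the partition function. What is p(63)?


The Euler transform converts the sequence a_k = 1 into the number of integer partitions.
Using the recurrence or dynamic programming:
p(63) = 1505499

1505499


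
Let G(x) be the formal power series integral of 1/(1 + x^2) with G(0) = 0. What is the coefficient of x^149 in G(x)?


1/(1 + x^2) = sum_{j>=0} (-1)^j x^(2j). Integrating termwise with G(0) = 0:
G(x) = sum_{j>=0} (-1)^j x^(2j+1) / (2j+1) = arctan(x).
Only odd powers are nonzero. For x^149 write 149 = 2*74 + 1, giving
(-1)^74 / 149 = 1/149 = 1/149.

1/149


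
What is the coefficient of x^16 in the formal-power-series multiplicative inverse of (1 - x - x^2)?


Let the inverse be f(x) = sum_{k>=0} a_k x^k. From f(x) * (1 - x - x^2) = 1 and matching coefficients:
 x^0: a_0 = 1.
 x^1: a_1 - a_0 = 0, so a_1 = 1.
 x^k (k >= 2): a_k - a_{k-1} - a_{k-2} = 0, i.e. a_k = a_{k-1} + a_{k-2}.
This is the Fibonacci-type recurrence shifted so that a_0 = a_1 = 1.
Iterating: a_0=1, a_1=1, a_2=2, a_3=3, a_4=5, a_5=8, a_6=13, a_7=21, a_8=34, a_9=55, ...
a_16 = 1597.

1597


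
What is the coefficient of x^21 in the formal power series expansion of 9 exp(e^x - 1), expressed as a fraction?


exp(e^x - 1) is the exponential generating function for the Bell numbers Bell_k: exp(e^x - 1) = sum_{k>=0} Bell_k x^k / k!.
So the coefficient of x^21 in 9 exp(e^x - 1) is 9 Bell_21 / 21!.
Computing: Bell_21 = 474869816156751 and 21! = 51090942171709440000, giving
9 * 474869816156751/51090942171709440000 = 158289938718917/1892257117470720000.

158289938718917/1892257117470720000


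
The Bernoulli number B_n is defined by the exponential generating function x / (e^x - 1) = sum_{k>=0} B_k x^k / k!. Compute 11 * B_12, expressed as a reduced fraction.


Bernoulli numbers can also be computed recursively via B_0 = 1 and sum_{j=0}^{m} C(m+1, j) B_j = 0 for m >= 1. Odd-index Bernoulli numbers vanish for k >= 3.
Computing B_12 = -691/2730, so 11 * B_12 = 11 * -691/2730 = -7601/2730.

-7601/2730


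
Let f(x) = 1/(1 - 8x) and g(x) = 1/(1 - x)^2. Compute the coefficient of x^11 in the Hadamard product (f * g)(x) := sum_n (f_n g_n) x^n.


f has coefficients f_k = 8^k. For g = 1/(1 - x)^2 the coefficient is g_k = C(k + 1, 1) = k + 1. The Hadamard coefficient is (f * g)_k = 8^k * (k + 1).
For k = 11: 8^11 * 12 = 8589934592 * 12 = 103079215104.

103079215104


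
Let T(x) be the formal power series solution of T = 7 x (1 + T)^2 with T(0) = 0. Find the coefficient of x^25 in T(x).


Apply the Lagrange inversion formula: if T = 7 x * phi(T) with phi(t) = (1 + t)^2, then [x^n] T = 7^n * (1/n) [t^(n-1)] phi(t)^n = 7^n * (1/n) [t^(n-1)] (1 + t)^(2n) = 7^n * (1/n) C(2n, n-1).
Using the identity C(2n, n-1) = C(2n, n) * n / (n+1), the unscaled factor equals C(2n, n) / (n+1) = C_n, the n-th Catalan number.
For n = 25: C_25 = C(50, 25) / 26 = 126410606437752/26 = 4861946401452.
With the 7^25 = 1341068619663964900807 factor, the coefficient is 1341068619663964900807 * 4861946401452 = 6520203749475414994957027780771764.

6520203749475414994957027780771764


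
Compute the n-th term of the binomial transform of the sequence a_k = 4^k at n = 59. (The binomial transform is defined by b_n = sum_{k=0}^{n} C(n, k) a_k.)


With a_k = 4^k, b_n = sum_{k=0}^{n} C(n, k) 4^k = (1 + 4)^n by the binomial theorem.
For n = 59: (1 + 4)^59 = 5^59 = 173472347597680709441192448139190673828125.

173472347597680709441192448139190673828125


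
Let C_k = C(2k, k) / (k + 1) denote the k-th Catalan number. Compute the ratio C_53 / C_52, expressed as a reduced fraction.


Using C_k = (2k)! / (k! (k+1)!), the ratio C_{k+1}/C_k simplifies to
C_{k+1}/C_k = [(2k+2)! / ((k+1)! (k+2)!)] * [k! (k+1)! / (2k)!]
 = (2k+2)(2k+1) / ((k+1)(k+2)) = 2(2k+1) / (k+2).
For k = 52: 2(2*52 + 1) / (52 + 2) = 210/54 = 35/9.

35/9


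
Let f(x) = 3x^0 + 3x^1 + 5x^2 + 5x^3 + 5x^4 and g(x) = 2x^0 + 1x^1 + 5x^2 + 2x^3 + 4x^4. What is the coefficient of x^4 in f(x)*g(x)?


Cauchy product at x^4:
3*4 + 3*2 + 5*5 + 5*1 + 5*2
= 58

58


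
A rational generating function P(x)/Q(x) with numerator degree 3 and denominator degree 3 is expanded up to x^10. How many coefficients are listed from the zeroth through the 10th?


Expanding up to x^10 gives the coefficients for x^0, x^1, ..., x^10.
That is 10 + 1 = 11 coefficients in total.

11


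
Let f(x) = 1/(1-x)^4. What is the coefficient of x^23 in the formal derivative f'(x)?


Differentiate: d/dx [ 1/(1-x)^r ] = r / (1-x)^(r+1).
Here r = 4, so f'(x) = 4 / (1-x)^5.
The expansion of 1/(1-x)^(r+1) has coefficient of x^n equal to C(n+r, r).
So the coefficient of x^23 in f'(x) is
4 * C(27, 4) = 4 * 17550 = 70200

70200


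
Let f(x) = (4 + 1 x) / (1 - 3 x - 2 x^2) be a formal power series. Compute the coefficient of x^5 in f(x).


Write f(x) = sum_{k>=0} a_k x^k. Multiplying both sides by 1 - 3 x - 2 x^2 gives
(1 - 3 x - 2 x^2) sum_{k>=0} a_k x^k = 4 + 1 x.
Matching coefficients:
 x^0: a_0 = 4
 x^1: a_1 - 3 a_0 = 1  =>  a_1 = 3*4 + 1 = 13
 x^k (k >= 2): a_k = 3 a_{k-1} + 2 a_{k-2}.
Iterating: a_2 = 47, a_3 = 167, a_4 = 595, a_5 = 2119.
So the coefficient of x^5 is 2119.

2119


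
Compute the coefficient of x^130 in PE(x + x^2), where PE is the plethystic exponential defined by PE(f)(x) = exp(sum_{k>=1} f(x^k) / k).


With f(x) = x + x^2, the exponent is sum_{k>=1} (x^k + x^(2k)) / k = -ln(1 - x) - ln(1 - x^2). Exponentiating:
PE(x + x^2) = 1 / ((1 - x)(1 - x^2)).
This is the generating function for partitions of n into parts of size 1 or 2. The number of 2's can be any j in 0..65, and the rest are 1's, so
[x^130] = floor(130/2) + 1 = 66.

66


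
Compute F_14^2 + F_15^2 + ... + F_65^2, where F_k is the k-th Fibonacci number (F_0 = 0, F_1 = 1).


There is a standard identity sum_{k=0}^{N} F_k^2 = F_N * F_{N+1} (proved inductively from the telescoping relation F_k^2 = F_k F_{k+1} - F_{k-1} F_k). Then
sum_{k=14}^{65} F_k^2 = F_65 F_66 - F_13 F_14.
Computing: F_65 = 17167680177565, F_66 = 27777890035288, F_13 = 233, F_14 = 377.
Sum = 17167680177565 * 27777890035288 - 233 * 377 = 476881932133394135955825879.

476881932133394135955825879


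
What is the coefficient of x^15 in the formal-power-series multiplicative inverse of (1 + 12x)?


The inverse is 1/(1 + 12x). Apply the geometric identity 1/(1 - y) = sum_{k>=0} y^k with y = -12x:
1/(1 + 12x) = sum_{k>=0} (-12)^k x^k.
So the coefficient of x^15 is (-12)^15 = -15407021574586368.

-15407021574586368


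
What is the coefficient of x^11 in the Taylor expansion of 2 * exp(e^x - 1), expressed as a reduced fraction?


exp(e^x - 1) = sum_{k>=0} Bell_k x^k / k!, where Bell_k is the k-th Bell number.
So the coefficient of x^11 is 2 * Bell_11 / 11!.
Computing: Bell_11 = 678570 and 11! = 39916800, giving
2 * 678570/39916800 = 22619/665280.

22619/665280


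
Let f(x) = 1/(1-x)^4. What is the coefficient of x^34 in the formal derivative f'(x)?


Differentiate: d/dx [ 1/(1-x)^r ] = r / (1-x)^(r+1).
Here r = 4, so f'(x) = 4 / (1-x)^5.
The expansion of 1/(1-x)^(r+1) has coefficient of x^n equal to C(n+r, r).
So the coefficient of x^34 in f'(x) is
4 * C(38, 4) = 4 * 73815 = 295260

295260


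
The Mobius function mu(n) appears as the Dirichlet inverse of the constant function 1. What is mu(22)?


22 = 2 * 11 (all distinct primes).
mu(22) = (-1)^2 = 1

1


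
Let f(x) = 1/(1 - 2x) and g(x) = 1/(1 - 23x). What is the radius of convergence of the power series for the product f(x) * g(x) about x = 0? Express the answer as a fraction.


The radius of 1/(1 - 2x) is 1/2 (nearest singularity at x = 1/2), and the radius of 1/(1 - 23x) is 1/23.
The product f(x)*g(x) = 1/((1 - 2x)(1 - 23x)) has singularities at both 1/2 and 1/23, so its radius of convergence is the distance to the nearest one:
min(1/2, 1/23) = 1/23.

1/23


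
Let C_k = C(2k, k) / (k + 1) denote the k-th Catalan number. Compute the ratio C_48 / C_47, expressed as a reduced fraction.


Using C_k = (2k)! / (k! (k+1)!), the ratio C_{k+1}/C_k simplifies to
C_{k+1}/C_k = [(2k+2)! / ((k+1)! (k+2)!)] * [k! (k+1)! / (2k)!]
 = (2k+2)(2k+1) / ((k+1)(k+2)) = 2(2k+1) / (k+2).
For k = 47: 2(2*47 + 1) / (47 + 2) = 190/49 = 190/49.

190/49


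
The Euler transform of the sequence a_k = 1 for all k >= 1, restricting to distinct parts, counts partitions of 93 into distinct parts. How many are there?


Partitions of 93 into distinct parts can be computed via generating function.
Product (1+x)(1+x^2)(1+x^3)...
The coefficient of x^93 = 245920

245920


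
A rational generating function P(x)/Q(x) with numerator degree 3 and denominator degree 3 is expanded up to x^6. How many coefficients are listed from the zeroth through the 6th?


Expanding up to x^6 gives the coefficients for x^0, x^1, ..., x^6.
That is 6 + 1 = 7 coefficients in total.

7


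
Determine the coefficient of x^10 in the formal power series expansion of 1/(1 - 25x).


The geometric series identity gives 1/(1 - c x) = sum_{k>=0} c^k x^k, so the coefficient of x^k is c^k.
Here c = 25 and k = 10.
Computing: 25^10 = 95367431640625

95367431640625


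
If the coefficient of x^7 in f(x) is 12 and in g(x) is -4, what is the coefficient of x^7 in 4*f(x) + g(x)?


Scalar multiplication scales coefficients: 4 * 12 = 48.
Then add the g coefficient: 48 + -4
= 44

44


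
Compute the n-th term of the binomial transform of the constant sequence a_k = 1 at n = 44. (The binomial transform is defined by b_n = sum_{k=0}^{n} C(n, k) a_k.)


With a_k = 1 for all k, b_n = sum_{k=0}^{n} C(n, k) = 2^n by the binomial theorem.
For n = 44: 2^44 = 17592186044416.

17592186044416


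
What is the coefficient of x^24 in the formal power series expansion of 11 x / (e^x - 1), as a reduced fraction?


The exponential generating function for Bernoulli numbers is
x / (e^x - 1) = sum_{k>=0} B_k x^k / k!.
So the coefficient of x^24 in 11 x / (e^x - 1) is 11 B_24 / 24!.
Computing: B_24 = -236364091/2730, 24! = 620448401733239439360000, giving
11 * -236364091/2730 / 620448401733239439360000 = -236364091/153984012430158515404800000.

-236364091/153984012430158515404800000


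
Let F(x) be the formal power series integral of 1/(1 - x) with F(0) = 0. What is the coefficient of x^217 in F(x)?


1/(1 - x) = sum_{k>=0} x^k. Integrating termwise and using F(0) = 0 gives
F(x) = sum_{k>=0} x^(k+1) / (k+1) = sum_{m>=1} x^m / m = -ln(1 - x).
So the coefficient of x^217 is 1/217 = 1/217.

1/217


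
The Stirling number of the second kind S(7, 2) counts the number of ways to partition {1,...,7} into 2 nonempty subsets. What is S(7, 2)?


Using the explicit formula S(n,k) = (1/k!) sum_{j=0}^{k} (-1)^(k-j) C(k,j) j^n:
S(7, 2) = 63
Equivalently, S(n,k) is n! times the coefficient of x^n in the EGF (e^x - 1)^k / k!.

63


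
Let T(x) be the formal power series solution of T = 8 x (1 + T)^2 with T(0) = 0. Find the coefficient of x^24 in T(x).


Apply the Lagrange inversion formula: if T = 8 x * phi(T) with phi(t) = (1 + t)^2, then [x^n] T = 8^n * (1/n) [t^(n-1)] phi(t)^n = 8^n * (1/n) [t^(n-1)] (1 + t)^(2n) = 8^n * (1/n) C(2n, n-1).
Using the identity C(2n, n-1) = C(2n, n) * n / (n+1), the unscaled factor equals C(2n, n) / (n+1) = C_n, the n-th Catalan number.
For n = 24: C_24 = C(48, 24) / 25 = 32247603683100/25 = 1289904147324.
With the 8^24 = 4722366482869645213696 factor, the coefficient is 4722366482869645213696 * 1289904147324 = 6091400111437406562014936646549504.

6091400111437406562014936646549504


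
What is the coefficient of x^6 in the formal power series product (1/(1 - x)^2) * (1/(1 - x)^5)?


Combine the factors: (1/(1 - x)^2) * (1/(1 - x)^5) = 1/(1 - x)^7.
Then use 1/(1 - x)^r = sum_{k>=0} C(k + r - 1, r - 1) x^k with r = 7 and k = 6:
C(12, 6) = 924.

924


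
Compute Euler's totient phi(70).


phi(n) counts integers in [1, n] coprime to n. Using the multiplicative formula phi(n) = n * prod_{p | n} (1 - 1/p):
70 = 2 * 5 * 7, so
phi(70) = 70 * (1 - 1/2) * (1 - 1/5) * (1 - 1/7) = 24.

24


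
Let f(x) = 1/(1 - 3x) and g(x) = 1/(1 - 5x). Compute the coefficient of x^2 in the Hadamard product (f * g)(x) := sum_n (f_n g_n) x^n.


f has coefficients f_k = 3^k and g has coefficients g_k = 5^k, so the Hadamard product has coefficient (f*g)_k = 3^k * 5^k = 15^k.
For k = 2: 15^2 = 225.

225


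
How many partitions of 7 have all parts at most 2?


Using the generating function (1-x)^(-1)(1-x^2)^(-1),
the coefficient of x^7 counts these restricted partitions.
Result = 4

4


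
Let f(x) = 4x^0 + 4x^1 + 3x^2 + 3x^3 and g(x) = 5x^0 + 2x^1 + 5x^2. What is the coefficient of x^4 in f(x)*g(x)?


Cauchy product at x^4:
3*5 + 3*2
= 21

21


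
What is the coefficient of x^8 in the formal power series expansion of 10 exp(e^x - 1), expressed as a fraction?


exp(e^x - 1) is the exponential generating function for the Bell numbers Bell_k: exp(e^x - 1) = sum_{k>=0} Bell_k x^k / k!.
So the coefficient of x^8 in 10 exp(e^x - 1) is 10 Bell_8 / 8!.
Computing: Bell_8 = 4140 and 8! = 40320, giving
10 * 4140/40320 = 115/112.

115/112


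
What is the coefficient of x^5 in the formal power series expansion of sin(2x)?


The Maclaurin series is sin(t) = sum_{k>=0} (-1)^k t^(2k+1) / (2k+1)!, so substituting t = 2x, only odd powers of x are nonzero, with coefficient of x^(2k+1) equal to (-1)^k 2^(2k+1) / (2k+1)!.
Write 5 = 2*2 + 1, giving the coefficient (-1)^2 * 2^5 / 5! = 32/120 = 4/15.

4/15


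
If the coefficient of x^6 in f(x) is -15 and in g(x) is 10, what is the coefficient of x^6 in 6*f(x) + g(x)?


Scalar multiplication scales coefficients: 6 * -15 = -90.
Then add the g coefficient: -90 + 10
= -80

-80


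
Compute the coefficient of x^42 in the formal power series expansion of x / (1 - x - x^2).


Let f(x) = sum_{k>=0} a_k x^k. Multiplying f(x) * (1 - x - x^2) = x and matching coefficients gives a_0 = 0, a_1 = 1, and a_k = a_{k-1} + a_{k-2} for k >= 2. These are the Fibonacci numbers F_k.
Iterating from F_0 = 0, F_1 = 1:
F_0=0, F_1=1, F_2=1, F_3=2, F_4=3, F_5=5, F_6=8, F_7=13, F_8=21, F_9=34, ...
F_42 = 267914296.

267914296


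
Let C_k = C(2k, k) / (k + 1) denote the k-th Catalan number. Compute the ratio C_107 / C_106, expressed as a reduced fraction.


Using C_k = (2k)! / (k! (k+1)!), the ratio C_{k+1}/C_k simplifies to
C_{k+1}/C_k = [(2k+2)! / ((k+1)! (k+2)!)] * [k! (k+1)! / (2k)!]
 = (2k+2)(2k+1) / ((k+1)(k+2)) = 2(2k+1) / (k+2).
For k = 106: 2(2*106 + 1) / (106 + 2) = 426/108 = 71/18.

71/18
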